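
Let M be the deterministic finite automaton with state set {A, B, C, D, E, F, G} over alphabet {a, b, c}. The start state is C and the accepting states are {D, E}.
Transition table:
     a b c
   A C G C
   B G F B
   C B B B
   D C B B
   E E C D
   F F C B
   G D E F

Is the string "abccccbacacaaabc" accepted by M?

rejected

C --a--> B
B --b--> F
F --c--> B
B --c--> B
B --c--> B
B --c--> B
B --b--> F
F --a--> F
F --c--> B
B --a--> G
G --c--> F
F --a--> F
F --a--> F
F --a--> F
F --b--> C
C --c--> B
End in state B, which is not an accepting state.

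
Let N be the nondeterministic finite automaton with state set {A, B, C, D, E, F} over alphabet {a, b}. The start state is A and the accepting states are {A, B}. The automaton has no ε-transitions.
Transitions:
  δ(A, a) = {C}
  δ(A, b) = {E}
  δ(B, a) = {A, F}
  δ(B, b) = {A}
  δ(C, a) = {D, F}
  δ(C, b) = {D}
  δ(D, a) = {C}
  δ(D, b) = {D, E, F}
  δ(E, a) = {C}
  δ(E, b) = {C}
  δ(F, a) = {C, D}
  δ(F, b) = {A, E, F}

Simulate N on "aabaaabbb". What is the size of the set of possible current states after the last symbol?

Start: {A}
read a: {C}
read a: {D, F}
read b: {A, D, E, F}
read a: {C, D}
read a: {C, D, F}
read a: {C, D, F}
read b: {A, D, E, F}
read b: {A, C, D, E, F}
read b: {A, C, D, E, F}
Final reachable set {A, C, D, E, F} has 5 states.

5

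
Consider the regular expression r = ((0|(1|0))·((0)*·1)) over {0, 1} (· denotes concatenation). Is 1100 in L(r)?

no

No split of 1100 into u·v has (0|(1|0)) matching u and ((0)*·1) matching v.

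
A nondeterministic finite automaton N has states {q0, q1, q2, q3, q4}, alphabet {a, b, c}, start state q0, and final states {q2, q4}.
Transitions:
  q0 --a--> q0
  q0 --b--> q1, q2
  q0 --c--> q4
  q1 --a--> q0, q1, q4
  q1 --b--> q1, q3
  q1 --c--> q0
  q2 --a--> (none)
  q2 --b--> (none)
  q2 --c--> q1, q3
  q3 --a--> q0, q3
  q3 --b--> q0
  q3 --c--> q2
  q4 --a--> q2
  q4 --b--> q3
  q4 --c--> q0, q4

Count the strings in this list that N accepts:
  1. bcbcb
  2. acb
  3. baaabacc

2

bcbcb: accepted
acb: rejected
baaabacc: accepted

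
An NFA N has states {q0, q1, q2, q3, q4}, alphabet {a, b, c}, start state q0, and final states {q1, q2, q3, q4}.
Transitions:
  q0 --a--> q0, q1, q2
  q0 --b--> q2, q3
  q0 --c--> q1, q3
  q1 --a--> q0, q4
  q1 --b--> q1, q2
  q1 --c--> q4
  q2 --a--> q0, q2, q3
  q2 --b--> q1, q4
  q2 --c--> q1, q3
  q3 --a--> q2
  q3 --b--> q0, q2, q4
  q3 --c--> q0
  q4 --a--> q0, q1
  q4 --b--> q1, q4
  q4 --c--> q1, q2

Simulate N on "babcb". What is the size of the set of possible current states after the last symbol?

5

Start: {q0}
read b: {q2, q3}
read a: {q0, q2, q3}
read b: {q0, q1, q2, q3, q4}
read c: {q0, q1, q2, q3, q4}
read b: {q0, q1, q2, q3, q4}
Final reachable set {q0, q1, q2, q3, q4} has 5 states.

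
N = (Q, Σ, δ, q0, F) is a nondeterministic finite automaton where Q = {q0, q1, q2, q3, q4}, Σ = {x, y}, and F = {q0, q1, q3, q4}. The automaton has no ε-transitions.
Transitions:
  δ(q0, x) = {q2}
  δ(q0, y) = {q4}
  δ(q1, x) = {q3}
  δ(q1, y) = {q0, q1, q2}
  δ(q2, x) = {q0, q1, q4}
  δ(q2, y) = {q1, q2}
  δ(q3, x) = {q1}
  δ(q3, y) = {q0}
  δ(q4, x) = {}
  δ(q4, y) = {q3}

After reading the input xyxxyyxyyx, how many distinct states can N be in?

Start: {q0}
read x: {q2}
read y: {q1, q2}
read x: {q0, q1, q3, q4}
read x: {q1, q2, q3}
read y: {q0, q1, q2}
read y: {q0, q1, q2, q4}
read x: {q0, q1, q2, q3, q4}
read y: {q0, q1, q2, q3, q4}
read y: {q0, q1, q2, q3, q4}
read x: {q0, q1, q2, q3, q4}
Final reachable set {q0, q1, q2, q3, q4} has 5 states.

5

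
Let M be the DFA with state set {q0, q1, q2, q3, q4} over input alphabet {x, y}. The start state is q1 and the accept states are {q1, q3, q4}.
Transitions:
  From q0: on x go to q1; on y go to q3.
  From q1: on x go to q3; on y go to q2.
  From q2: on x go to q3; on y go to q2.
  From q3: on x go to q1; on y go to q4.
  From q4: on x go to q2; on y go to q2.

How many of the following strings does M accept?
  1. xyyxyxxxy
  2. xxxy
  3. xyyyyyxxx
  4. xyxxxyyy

xyyxyxxxy: rejected
xxxy: accepted
xyyyyyxxx: accepted
xyxxxyyy: rejected

2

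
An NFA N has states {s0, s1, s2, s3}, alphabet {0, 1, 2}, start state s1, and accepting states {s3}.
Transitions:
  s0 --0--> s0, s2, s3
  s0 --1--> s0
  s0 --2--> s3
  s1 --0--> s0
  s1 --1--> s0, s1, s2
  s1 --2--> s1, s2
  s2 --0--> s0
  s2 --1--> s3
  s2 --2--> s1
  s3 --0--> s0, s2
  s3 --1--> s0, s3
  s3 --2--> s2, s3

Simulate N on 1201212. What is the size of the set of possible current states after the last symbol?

2

Start: {s1}
read 1: {s0, s1, s2}
read 2: {s1, s2, s3}
read 0: {s0, s2}
read 1: {s0, s3}
read 2: {s2, s3}
read 1: {s0, s3}
read 2: {s2, s3}
Final reachable set {s2, s3} has 2 states.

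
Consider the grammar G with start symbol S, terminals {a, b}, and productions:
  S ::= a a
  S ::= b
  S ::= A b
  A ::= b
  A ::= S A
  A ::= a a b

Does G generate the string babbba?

no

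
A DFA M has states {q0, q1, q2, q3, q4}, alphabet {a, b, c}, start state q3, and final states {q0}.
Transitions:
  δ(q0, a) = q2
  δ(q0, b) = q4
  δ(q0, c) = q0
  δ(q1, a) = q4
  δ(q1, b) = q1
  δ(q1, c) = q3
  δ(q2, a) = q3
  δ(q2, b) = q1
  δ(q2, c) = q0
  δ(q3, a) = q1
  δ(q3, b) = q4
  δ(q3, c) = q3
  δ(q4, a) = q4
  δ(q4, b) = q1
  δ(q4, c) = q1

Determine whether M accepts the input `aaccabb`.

rejected

q3 --a--> q1
q1 --a--> q4
q4 --c--> q1
q1 --c--> q3
q3 --a--> q1
q1 --b--> q1
q1 --b--> q1
End in state q1, which is not an accepting state.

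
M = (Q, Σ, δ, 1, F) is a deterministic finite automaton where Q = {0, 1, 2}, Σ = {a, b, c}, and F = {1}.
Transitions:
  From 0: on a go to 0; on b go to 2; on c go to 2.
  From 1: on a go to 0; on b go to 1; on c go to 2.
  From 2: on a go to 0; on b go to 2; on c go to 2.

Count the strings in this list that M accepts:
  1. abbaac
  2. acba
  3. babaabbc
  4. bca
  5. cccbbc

0

abbaac: rejected
acba: rejected
babaabbc: rejected
bca: rejected
cccbbc: rejected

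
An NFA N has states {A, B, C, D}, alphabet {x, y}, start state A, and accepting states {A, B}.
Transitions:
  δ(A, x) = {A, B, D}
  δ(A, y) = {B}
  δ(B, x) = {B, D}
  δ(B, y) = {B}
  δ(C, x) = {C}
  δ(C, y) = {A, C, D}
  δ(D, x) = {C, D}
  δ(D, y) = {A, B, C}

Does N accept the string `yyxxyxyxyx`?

Start: {A}
read y: {B}
read y: {B}
read x: {B, D}
read x: {B, C, D}
read y: {A, B, C, D}
read x: {A, B, C, D}
read y: {A, B, C, D}
read x: {A, B, C, D}
read y: {A, B, C, D}
read x: {A, B, C, D}
Reachable ∩ accepting = {A, B} — nonempty.

accepted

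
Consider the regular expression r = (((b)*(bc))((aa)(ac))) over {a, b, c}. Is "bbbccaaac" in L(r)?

no

No split of bbbccaaac into u·v has ((b)*(bc)) matching u and ((aa)(ac)) matching v.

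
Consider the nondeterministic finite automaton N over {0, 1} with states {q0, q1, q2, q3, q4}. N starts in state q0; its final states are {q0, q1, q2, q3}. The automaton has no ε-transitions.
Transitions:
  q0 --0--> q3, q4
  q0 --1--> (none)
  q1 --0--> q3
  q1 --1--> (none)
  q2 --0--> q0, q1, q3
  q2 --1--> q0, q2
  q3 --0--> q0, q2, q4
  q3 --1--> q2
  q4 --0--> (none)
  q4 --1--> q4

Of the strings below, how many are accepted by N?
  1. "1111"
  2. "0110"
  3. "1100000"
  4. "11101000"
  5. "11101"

1

"1111": rejected
"0110": accepted
"1100000": rejected
"11101000": rejected
"11101": rejected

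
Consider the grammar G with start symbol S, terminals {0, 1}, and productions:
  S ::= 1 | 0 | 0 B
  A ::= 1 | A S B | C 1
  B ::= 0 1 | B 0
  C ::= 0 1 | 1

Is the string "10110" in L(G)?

no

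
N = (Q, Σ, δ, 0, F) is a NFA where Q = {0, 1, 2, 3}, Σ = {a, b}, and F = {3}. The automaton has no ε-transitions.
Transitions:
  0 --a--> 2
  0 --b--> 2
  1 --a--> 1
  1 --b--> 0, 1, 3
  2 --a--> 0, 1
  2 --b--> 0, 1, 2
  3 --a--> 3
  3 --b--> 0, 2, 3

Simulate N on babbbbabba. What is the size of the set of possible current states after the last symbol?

4

Start: {0}
read b: {2}
read a: {0, 1}
read b: {0, 1, 2, 3}
read b: {0, 1, 2, 3}
read b: {0, 1, 2, 3}
read b: {0, 1, 2, 3}
read a: {0, 1, 2, 3}
read b: {0, 1, 2, 3}
read b: {0, 1, 2, 3}
read a: {0, 1, 2, 3}
Final reachable set {0, 1, 2, 3} has 4 states.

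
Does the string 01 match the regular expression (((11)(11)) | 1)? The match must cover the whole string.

Neither ((11)(11)) nor 1 matches 01.

no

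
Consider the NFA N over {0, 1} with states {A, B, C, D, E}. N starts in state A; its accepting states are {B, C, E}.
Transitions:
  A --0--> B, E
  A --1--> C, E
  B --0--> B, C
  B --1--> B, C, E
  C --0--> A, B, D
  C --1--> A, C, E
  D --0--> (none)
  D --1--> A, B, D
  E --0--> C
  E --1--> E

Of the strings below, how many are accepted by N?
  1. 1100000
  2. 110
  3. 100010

3

1100000: accepted
110: accepted
100010: accepted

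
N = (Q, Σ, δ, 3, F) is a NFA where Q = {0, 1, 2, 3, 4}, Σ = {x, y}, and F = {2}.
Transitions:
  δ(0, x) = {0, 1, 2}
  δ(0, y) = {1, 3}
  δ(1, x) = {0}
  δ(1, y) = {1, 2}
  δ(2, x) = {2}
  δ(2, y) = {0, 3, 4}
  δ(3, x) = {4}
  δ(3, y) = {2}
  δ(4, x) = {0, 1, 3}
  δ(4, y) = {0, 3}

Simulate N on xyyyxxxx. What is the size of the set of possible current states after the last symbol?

5

Start: {3}
read x: {4}
read y: {0, 3}
read y: {1, 2, 3}
read y: {0, 1, 2, 3, 4}
read x: {0, 1, 2, 3, 4}
read x: {0, 1, 2, 3, 4}
read x: {0, 1, 2, 3, 4}
read x: {0, 1, 2, 3, 4}
Final reachable set {0, 1, 2, 3, 4} has 5 states.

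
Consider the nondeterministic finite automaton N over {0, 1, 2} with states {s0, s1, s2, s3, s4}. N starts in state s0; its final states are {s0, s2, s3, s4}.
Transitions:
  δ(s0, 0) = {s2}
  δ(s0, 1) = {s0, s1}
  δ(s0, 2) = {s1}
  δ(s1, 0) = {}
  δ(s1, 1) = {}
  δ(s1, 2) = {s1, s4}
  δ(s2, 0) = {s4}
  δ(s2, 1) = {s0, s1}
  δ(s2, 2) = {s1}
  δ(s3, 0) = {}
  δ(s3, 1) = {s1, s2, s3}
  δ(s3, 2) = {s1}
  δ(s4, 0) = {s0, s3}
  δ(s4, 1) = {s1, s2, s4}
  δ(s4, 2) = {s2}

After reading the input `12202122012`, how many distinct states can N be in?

Start: {s0}
read 1: {s0, s1}
read 2: {s1, s4}
read 2: {s1, s2, s4}
read 0: {s0, s3, s4}
read 2: {s1, s2}
read 1: {s0, s1}
read 2: {s1, s4}
read 2: {s1, s2, s4}
read 0: {s0, s3, s4}
read 1: {s0, s1, s2, s3, s4}
read 2: {s1, s2, s4}
Final reachable set {s1, s2, s4} has 3 states.

3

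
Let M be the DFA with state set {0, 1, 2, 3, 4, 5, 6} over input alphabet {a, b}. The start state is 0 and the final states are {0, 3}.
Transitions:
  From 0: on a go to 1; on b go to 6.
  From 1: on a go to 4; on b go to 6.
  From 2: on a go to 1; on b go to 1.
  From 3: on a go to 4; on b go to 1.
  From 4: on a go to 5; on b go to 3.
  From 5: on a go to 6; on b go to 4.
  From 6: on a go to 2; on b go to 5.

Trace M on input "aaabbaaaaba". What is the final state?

4

0 --a--> 1
1 --a--> 4
4 --a--> 5
5 --b--> 4
4 --b--> 3
3 --a--> 4
4 --a--> 5
5 --a--> 6
6 --a--> 2
2 --b--> 1
1 --a--> 4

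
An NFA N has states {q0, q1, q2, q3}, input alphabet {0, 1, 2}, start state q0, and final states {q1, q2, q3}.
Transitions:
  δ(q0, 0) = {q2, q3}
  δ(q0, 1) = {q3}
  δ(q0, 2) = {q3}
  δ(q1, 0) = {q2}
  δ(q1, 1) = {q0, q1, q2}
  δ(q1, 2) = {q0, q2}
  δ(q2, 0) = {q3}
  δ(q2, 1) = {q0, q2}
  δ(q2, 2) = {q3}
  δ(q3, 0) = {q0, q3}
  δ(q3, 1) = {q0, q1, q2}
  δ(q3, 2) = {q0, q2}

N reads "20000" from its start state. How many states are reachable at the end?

Start: {q0}
read 2: {q3}
read 0: {q0, q3}
read 0: {q0, q2, q3}
read 0: {q0, q2, q3}
read 0: {q0, q2, q3}
Final reachable set {q0, q2, q3} has 3 states.

3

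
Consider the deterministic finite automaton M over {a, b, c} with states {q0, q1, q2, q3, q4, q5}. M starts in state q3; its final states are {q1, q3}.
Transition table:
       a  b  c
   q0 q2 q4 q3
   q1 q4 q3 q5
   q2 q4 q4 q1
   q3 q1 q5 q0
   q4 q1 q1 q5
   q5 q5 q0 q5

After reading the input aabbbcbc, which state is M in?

q3 --a--> q1
q1 --a--> q4
q4 --b--> q1
q1 --b--> q3
q3 --b--> q5
q5 --c--> q5
q5 --b--> q0
q0 --c--> q3

q3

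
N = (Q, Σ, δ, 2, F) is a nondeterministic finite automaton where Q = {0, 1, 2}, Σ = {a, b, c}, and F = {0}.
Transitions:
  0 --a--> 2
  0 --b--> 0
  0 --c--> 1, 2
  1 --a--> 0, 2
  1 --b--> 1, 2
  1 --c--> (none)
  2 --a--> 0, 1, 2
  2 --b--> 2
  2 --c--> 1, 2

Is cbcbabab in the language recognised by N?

Start: {2}
read c: {1, 2}
read b: {1, 2}
read c: {1, 2}
read b: {1, 2}
read a: {0, 1, 2}
read b: {0, 1, 2}
read a: {0, 1, 2}
read b: {0, 1, 2}
Reachable ∩ accepting = {0} — nonempty.

accepted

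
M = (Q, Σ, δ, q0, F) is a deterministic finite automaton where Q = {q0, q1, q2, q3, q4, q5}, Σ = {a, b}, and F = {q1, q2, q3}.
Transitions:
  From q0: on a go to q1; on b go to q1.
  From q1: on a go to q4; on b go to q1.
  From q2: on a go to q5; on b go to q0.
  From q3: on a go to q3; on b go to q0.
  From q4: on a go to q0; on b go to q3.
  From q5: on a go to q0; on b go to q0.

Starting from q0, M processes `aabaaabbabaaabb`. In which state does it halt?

q0 --a--> q1
q1 --a--> q4
q4 --b--> q3
q3 --a--> q3
q3 --a--> q3
q3 --a--> q3
q3 --b--> q0
q0 --b--> q1
q1 --a--> q4
q4 --b--> q3
q3 --a--> q3
q3 --a--> q3
q3 --a--> q3
q3 --b--> q0
q0 --b--> q1

q1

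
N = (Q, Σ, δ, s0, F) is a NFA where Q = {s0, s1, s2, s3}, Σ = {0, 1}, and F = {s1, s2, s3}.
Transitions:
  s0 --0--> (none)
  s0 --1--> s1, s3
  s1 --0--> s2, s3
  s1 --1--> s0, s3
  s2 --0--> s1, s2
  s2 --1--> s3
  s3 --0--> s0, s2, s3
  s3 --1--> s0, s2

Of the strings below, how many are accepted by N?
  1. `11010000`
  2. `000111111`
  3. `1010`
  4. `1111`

`11010000`: accepted
`000111111`: rejected
`1010`: accepted
`1111`: accepted

3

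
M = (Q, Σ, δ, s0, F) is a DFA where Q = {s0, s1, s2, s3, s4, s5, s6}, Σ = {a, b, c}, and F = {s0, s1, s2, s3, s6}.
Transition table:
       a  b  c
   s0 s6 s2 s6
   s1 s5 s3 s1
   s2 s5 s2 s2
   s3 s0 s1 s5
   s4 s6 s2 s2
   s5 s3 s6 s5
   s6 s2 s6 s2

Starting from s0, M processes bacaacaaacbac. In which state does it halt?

s2

s0 --b--> s2
s2 --a--> s5
s5 --c--> s5
s5 --a--> s3
s3 --a--> s0
s0 --c--> s6
s6 --a--> s2
s2 --a--> s5
s5 --a--> s3
s3 --c--> s5
s5 --b--> s6
s6 --a--> s2
s2 --c--> s2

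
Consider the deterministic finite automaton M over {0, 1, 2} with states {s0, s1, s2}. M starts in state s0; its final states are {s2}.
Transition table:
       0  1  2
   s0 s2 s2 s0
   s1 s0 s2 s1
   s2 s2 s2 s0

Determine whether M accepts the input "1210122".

rejected

s0 --1--> s2
s2 --2--> s0
s0 --1--> s2
s2 --0--> s2
s2 --1--> s2
s2 --2--> s0
s0 --2--> s0
End in state s0, which is not an accepting state.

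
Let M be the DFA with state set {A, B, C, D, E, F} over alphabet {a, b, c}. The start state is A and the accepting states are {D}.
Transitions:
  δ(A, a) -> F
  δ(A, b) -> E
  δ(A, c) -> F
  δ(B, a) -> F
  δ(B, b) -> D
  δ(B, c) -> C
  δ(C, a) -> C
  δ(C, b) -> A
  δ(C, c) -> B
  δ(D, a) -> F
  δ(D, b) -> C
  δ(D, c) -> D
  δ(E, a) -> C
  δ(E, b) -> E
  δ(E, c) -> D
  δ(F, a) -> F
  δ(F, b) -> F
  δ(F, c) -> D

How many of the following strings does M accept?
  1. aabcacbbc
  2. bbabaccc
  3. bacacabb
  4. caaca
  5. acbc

1

aabcacbbc: rejected
bbabaccc: accepted
bacacabb: rejected
caaca: rejected
acbc: rejected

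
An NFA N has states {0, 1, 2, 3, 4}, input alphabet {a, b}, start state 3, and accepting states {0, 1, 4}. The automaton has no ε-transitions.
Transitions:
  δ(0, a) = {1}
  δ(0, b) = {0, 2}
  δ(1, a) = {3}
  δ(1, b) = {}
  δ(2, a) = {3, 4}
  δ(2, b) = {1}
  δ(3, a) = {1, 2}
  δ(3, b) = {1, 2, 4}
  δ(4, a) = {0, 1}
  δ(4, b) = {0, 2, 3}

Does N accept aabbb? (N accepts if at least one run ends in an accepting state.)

Start: {3}
read a: {1, 2}
read a: {3, 4}
read b: {0, 1, 2, 3, 4}
read b: {0, 1, 2, 3, 4}
read b: {0, 1, 2, 3, 4}
Reachable ∩ accepting = {0, 1, 4} — nonempty.

accepted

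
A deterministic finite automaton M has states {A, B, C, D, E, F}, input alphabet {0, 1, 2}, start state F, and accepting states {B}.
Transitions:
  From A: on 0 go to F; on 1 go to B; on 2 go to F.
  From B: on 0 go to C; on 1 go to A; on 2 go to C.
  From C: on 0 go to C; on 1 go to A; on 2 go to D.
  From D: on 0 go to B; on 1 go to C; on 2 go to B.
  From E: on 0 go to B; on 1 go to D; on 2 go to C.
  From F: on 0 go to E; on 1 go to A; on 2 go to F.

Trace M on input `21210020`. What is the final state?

F --2--> F
F --1--> A
A --2--> F
F --1--> A
A --0--> F
F --0--> E
E --2--> C
C --0--> C

C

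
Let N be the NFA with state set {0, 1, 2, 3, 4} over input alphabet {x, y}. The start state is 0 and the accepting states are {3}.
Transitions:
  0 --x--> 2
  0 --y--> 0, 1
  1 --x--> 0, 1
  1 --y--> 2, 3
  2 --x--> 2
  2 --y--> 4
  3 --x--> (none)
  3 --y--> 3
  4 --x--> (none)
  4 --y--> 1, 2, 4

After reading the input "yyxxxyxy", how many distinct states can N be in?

Start: {0}
read y: {0, 1}
read y: {0, 1, 2, 3}
read x: {0, 1, 2}
read x: {0, 1, 2}
read x: {0, 1, 2}
read y: {0, 1, 2, 3, 4}
read x: {0, 1, 2}
read y: {0, 1, 2, 3, 4}
Final reachable set {0, 1, 2, 3, 4} has 5 states.

5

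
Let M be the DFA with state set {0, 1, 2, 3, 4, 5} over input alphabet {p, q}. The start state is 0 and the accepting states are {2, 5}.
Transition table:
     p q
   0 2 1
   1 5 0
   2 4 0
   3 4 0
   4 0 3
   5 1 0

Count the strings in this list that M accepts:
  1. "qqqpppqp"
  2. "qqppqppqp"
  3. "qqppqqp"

"qqqpppqp": accepted
"qqppqppqp": accepted
"qqppqqp": accepted

3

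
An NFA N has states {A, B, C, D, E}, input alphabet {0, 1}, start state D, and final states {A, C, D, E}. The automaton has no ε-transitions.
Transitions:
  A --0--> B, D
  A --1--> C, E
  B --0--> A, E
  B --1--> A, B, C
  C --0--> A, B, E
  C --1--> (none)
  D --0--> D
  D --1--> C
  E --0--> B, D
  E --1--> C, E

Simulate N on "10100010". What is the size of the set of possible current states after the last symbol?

4

Start: {D}
read 1: {C}
read 0: {A, B, E}
read 1: {A, B, C, E}
read 0: {A, B, D, E}
read 0: {A, B, D, E}
read 0: {A, B, D, E}
read 1: {A, B, C, E}
read 0: {A, B, D, E}
Final reachable set {A, B, D, E} has 4 states.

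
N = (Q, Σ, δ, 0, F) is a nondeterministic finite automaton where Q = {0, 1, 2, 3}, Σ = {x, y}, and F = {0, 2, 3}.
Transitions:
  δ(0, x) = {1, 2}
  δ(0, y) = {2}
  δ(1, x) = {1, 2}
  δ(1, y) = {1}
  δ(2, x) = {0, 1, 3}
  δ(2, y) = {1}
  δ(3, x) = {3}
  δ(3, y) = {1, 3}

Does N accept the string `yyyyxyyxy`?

Start: {0}
read y: {2}
read y: {1}
read y: {1}
read y: {1}
read x: {1, 2}
read y: {1}
read y: {1}
read x: {1, 2}
read y: {1}
Reachable ∩ accepting = {} — empty.

rejected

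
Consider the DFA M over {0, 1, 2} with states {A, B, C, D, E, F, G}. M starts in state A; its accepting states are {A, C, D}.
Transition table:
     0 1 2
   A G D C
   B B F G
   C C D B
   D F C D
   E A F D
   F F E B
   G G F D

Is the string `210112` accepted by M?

A --2--> C
C --1--> D
D --0--> F
F --1--> E
E --1--> F
F --2--> B
End in state B, which is not an accepting state.

rejected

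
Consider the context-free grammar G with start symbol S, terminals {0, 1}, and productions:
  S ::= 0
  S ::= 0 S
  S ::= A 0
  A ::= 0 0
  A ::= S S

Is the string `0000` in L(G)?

S ⇒ 0S ⇒ 0A0 ⇒ 0000

yes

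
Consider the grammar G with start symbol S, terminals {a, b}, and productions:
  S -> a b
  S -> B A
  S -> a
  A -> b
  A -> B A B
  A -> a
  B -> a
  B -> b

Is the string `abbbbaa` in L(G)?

no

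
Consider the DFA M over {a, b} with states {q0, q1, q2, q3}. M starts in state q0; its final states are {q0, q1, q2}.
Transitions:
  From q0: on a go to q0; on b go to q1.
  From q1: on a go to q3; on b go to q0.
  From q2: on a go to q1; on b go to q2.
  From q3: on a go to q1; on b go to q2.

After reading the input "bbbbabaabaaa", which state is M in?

q0 --b--> q1
q1 --b--> q0
q0 --b--> q1
q1 --b--> q0
q0 --a--> q0
q0 --b--> q1
q1 --a--> q3
q3 --a--> q1
q1 --b--> q0
q0 --a--> q0
q0 --a--> q0
q0 --a--> q0

q0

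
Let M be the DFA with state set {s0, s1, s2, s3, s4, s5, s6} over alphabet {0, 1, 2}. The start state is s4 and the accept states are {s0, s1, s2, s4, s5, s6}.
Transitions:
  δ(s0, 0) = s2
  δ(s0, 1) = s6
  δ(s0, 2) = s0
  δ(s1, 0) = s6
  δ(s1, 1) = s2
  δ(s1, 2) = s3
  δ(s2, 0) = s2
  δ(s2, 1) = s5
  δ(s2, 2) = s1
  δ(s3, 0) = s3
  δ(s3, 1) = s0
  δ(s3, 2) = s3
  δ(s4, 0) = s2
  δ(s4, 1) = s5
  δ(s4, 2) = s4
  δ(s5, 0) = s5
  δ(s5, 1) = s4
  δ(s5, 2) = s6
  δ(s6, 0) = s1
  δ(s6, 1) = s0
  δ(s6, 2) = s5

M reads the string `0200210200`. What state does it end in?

s1

s4 --0--> s2
s2 --2--> s1
s1 --0--> s6
s6 --0--> s1
s1 --2--> s3
s3 --1--> s0
s0 --0--> s2
s2 --2--> s1
s1 --0--> s6
s6 --0--> s1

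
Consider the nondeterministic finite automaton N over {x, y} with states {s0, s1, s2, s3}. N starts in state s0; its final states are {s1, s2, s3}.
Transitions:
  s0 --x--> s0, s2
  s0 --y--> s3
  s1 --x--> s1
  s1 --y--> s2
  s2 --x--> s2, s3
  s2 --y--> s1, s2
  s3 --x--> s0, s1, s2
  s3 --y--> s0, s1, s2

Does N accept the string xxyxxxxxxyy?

Start: {s0}
read x: {s0, s2}
read x: {s0, s2, s3}
read y: {s0, s1, s2, s3}
read x: {s0, s1, s2, s3}
read x: {s0, s1, s2, s3}
read x: {s0, s1, s2, s3}
read x: {s0, s1, s2, s3}
read x: {s0, s1, s2, s3}
read x: {s0, s1, s2, s3}
read y: {s0, s1, s2, s3}
read y: {s0, s1, s2, s3}
Reachable ∩ accepting = {s1, s2, s3} — nonempty.

accepted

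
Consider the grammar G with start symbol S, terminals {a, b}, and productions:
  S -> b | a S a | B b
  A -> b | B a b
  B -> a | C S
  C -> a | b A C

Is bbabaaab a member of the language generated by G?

no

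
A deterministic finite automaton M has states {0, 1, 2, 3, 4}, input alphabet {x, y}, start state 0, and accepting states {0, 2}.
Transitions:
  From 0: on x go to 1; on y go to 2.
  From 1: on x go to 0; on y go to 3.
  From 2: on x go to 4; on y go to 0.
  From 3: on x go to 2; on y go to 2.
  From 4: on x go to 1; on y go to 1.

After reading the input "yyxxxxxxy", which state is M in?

0 --y--> 2
2 --y--> 0
0 --x--> 1
1 --x--> 0
0 --x--> 1
1 --x--> 0
0 --x--> 1
1 --x--> 0
0 --y--> 2

2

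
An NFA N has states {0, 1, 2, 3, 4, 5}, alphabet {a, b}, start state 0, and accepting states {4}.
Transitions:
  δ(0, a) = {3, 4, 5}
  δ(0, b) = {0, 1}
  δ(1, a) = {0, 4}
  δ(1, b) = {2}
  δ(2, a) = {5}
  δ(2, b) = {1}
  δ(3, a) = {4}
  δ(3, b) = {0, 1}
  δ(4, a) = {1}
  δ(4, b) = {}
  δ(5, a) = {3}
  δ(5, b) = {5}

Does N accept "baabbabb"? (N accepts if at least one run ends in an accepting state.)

Start: {0}
read b: {0, 1}
read a: {0, 3, 4, 5}
read a: {1, 3, 4, 5}
read b: {0, 1, 2, 5}
read b: {0, 1, 2, 5}
read a: {0, 3, 4, 5}
read b: {0, 1, 5}
read b: {0, 1, 2, 5}
Reachable ∩ accepting = {} — empty.

rejected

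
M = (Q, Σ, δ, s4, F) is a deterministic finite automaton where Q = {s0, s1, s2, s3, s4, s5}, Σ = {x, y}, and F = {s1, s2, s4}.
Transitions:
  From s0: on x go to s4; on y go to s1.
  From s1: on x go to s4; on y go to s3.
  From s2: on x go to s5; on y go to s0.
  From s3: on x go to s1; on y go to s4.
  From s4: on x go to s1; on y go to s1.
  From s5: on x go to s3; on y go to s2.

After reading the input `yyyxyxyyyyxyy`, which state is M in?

s4

s4 --y--> s1
s1 --y--> s3
s3 --y--> s4
s4 --x--> s1
s1 --y--> s3
s3 --x--> s1
s1 --y--> s3
s3 --y--> s4
s4 --y--> s1
s1 --y--> s3
s3 --x--> s1
s1 --y--> s3
s3 --y--> s4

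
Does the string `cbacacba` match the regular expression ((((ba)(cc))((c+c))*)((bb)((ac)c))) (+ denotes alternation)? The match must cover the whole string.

No split of cbacacba into u·v has (((ba)(cc))((c+c))*) matching u and ((bb)((ac)c)) matching v.

no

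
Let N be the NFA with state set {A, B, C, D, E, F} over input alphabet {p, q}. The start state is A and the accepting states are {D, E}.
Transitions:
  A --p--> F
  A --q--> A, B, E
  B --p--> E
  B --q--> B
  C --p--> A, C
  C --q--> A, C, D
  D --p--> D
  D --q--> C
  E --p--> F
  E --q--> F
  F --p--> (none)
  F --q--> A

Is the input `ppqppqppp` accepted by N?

rejected

Start: {A}
read p: {F}
read p: {}
The reachable set is empty and stays empty for the remaining 7 symbols.
Reachable ∩ accepting = {} — empty.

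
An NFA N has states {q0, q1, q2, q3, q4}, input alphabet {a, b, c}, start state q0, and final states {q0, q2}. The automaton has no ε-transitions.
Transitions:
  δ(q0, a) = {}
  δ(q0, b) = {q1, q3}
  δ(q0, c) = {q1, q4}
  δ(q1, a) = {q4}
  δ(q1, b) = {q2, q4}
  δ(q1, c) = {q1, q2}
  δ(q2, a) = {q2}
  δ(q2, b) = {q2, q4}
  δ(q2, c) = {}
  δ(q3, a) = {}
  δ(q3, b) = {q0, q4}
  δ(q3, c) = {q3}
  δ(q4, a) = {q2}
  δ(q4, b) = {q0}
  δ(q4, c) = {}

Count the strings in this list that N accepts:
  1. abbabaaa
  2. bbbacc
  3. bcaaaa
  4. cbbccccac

1

abbabaaa: rejected
bbbacc: rejected
bcaaaa: accepted
cbbccccac: rejected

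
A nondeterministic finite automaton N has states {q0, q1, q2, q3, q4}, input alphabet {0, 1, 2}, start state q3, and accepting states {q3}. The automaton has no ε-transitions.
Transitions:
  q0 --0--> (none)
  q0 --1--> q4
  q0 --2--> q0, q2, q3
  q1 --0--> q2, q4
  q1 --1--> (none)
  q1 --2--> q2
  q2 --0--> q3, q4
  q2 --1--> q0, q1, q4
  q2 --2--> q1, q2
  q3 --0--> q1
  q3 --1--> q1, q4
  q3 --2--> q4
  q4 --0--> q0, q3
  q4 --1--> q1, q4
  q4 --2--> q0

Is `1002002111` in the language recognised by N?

rejected

Start: {q3}
read 1: {q1, q4}
read 0: {q0, q2, q3, q4}
read 0: {q0, q1, q3, q4}
read 2: {q0, q2, q3, q4}
read 0: {q0, q1, q3, q4}
read 0: {q0, q1, q2, q3, q4}
read 2: {q0, q1, q2, q3, q4}
read 1: {q0, q1, q4}
read 1: {q1, q4}
read 1: {q1, q4}
Reachable ∩ accepting = {} — empty.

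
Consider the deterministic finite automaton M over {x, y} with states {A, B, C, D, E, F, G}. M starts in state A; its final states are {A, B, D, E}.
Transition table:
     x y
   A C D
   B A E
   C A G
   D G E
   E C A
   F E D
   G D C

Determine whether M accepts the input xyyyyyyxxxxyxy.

accepted

A --x--> C
C --y--> G
G --y--> C
C --y--> G
G --y--> C
C --y--> G
G --y--> C
C --x--> A
A --x--> C
C --x--> A
A --x--> C
C --y--> G
G --x--> D
D --y--> E
End in state E, which is an accepting state.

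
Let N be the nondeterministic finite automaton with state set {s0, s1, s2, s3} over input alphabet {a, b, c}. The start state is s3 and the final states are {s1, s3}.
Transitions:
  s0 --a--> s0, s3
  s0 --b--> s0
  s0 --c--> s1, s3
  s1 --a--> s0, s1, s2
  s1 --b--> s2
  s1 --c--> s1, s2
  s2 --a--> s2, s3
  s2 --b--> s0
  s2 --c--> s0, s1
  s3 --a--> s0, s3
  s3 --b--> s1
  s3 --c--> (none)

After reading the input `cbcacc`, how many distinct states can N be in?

0

Start: {s3}
read c: {}
The reachable set is empty and stays empty for the remaining 5 symbols.
Final reachable set {} has 0 states.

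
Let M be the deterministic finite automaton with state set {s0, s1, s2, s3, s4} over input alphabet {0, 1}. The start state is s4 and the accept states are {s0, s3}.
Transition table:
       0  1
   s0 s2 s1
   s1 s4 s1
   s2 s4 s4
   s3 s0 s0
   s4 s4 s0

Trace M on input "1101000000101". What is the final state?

s4

s4 --1--> s0
s0 --1--> s1
s1 --0--> s4
s4 --1--> s0
s0 --0--> s2
s2 --0--> s4
s4 --0--> s4
s4 --0--> s4
s4 --0--> s4
s4 --0--> s4
s4 --1--> s0
s0 --0--> s2
s2 --1--> s4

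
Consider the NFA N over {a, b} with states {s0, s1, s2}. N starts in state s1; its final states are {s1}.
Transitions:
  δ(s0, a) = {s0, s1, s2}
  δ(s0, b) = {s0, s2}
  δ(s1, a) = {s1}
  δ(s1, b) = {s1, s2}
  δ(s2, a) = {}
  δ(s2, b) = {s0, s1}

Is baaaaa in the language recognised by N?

Start: {s1}
read b: {s1, s2}
read a: {s1}
read a: {s1}
read a: {s1}
read a: {s1}
read a: {s1}
Reachable ∩ accepting = {s1} — nonempty.

accepted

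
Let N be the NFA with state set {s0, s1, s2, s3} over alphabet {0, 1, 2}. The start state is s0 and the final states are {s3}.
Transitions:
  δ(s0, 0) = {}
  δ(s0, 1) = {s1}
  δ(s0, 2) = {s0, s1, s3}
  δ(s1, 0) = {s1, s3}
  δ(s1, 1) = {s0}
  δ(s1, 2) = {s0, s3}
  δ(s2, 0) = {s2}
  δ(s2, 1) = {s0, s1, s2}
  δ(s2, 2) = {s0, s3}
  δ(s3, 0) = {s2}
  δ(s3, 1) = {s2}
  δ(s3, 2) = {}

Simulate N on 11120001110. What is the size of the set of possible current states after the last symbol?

Start: {s0}
read 1: {s1}
read 1: {s0}
read 1: {s1}
read 2: {s0, s3}
read 0: {s2}
read 0: {s2}
read 0: {s2}
read 1: {s0, s1, s2}
read 1: {s0, s1, s2}
read 1: {s0, s1, s2}
read 0: {s1, s2, s3}
Final reachable set {s1, s2, s3} has 3 states.

3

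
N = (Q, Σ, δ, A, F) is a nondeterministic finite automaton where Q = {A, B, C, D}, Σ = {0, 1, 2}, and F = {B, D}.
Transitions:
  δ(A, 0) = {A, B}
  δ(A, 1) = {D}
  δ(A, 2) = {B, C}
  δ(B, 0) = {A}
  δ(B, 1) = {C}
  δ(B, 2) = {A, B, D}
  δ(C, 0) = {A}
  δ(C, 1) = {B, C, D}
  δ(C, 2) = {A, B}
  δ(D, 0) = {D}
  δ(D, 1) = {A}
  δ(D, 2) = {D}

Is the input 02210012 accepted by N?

Start: {A}
read 0: {A, B}
read 2: {A, B, C, D}
read 2: {A, B, C, D}
read 1: {A, B, C, D}
read 0: {A, B, D}
read 0: {A, B, D}
read 1: {A, C, D}
read 2: {A, B, C, D}
Reachable ∩ accepting = {B, D} — nonempty.

accepted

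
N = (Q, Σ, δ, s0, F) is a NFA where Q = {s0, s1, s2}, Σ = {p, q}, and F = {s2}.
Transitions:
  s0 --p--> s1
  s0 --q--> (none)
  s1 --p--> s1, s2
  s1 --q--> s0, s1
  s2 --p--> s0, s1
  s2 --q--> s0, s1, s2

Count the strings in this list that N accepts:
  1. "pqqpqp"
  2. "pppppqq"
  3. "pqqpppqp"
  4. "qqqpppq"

3

"pqqpqp": accepted
"pppppqq": accepted
"pqqpppqp": accepted
"qqqpppq": rejected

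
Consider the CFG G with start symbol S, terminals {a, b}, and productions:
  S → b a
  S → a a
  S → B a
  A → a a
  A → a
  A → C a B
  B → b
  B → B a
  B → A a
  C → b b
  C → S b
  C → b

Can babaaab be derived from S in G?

no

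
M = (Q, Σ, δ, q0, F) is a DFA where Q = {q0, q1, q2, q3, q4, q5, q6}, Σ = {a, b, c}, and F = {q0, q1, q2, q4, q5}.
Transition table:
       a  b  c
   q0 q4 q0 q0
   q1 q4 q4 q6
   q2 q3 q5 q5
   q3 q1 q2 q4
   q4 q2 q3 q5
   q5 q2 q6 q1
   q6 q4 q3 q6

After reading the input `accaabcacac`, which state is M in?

q5

q0 --a--> q4
q4 --c--> q5
q5 --c--> q1
q1 --a--> q4
q4 --a--> q2
q2 --b--> q5
q5 --c--> q1
q1 --a--> q4
q4 --c--> q5
q5 --a--> q2
q2 --c--> q5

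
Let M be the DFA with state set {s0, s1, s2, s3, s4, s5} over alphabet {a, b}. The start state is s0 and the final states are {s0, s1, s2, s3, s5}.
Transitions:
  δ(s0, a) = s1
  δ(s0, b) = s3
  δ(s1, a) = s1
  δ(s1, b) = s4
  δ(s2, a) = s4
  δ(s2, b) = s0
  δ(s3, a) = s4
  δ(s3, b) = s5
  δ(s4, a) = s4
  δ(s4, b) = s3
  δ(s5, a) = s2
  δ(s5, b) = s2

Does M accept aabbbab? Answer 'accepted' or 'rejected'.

accepted

s0 --a--> s1
s1 --a--> s1
s1 --b--> s4
s4 --b--> s3
s3 --b--> s5
s5 --a--> s2
s2 --b--> s0
End in state s0, which is an accepting state.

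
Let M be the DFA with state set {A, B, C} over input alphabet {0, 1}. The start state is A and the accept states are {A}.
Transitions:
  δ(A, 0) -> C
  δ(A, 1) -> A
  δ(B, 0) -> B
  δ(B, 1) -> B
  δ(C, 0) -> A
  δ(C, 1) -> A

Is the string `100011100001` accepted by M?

A --1--> A
A --0--> C
C --0--> A
A --0--> C
C --1--> A
A --1--> A
A --1--> A
A --0--> C
C --0--> A
A --0--> C
C --0--> A
A --1--> A
End in state A, which is an accepting state.

accepted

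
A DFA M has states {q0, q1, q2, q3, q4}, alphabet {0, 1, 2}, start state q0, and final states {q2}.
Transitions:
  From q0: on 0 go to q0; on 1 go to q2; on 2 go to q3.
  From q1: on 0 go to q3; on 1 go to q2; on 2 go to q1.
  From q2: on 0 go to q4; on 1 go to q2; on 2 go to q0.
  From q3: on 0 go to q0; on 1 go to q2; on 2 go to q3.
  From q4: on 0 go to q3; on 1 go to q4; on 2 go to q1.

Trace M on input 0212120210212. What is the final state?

q0 --0--> q0
q0 --2--> q3
q3 --1--> q2
q2 --2--> q0
q0 --1--> q2
q2 --2--> q0
q0 --0--> q0
q0 --2--> q3
q3 --1--> q2
q2 --0--> q4
q4 --2--> q1
q1 --1--> q2
q2 --2--> q0

q0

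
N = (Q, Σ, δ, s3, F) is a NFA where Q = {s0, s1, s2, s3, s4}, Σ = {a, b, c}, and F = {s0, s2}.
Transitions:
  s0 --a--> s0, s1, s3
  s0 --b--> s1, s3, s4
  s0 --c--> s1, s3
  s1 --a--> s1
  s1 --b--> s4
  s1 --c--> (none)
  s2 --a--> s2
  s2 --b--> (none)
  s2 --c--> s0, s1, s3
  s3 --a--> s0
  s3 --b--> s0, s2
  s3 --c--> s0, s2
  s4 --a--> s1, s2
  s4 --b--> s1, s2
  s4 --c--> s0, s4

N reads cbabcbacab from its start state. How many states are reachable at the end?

5

Start: {s3}
read c: {s0, s2}
read b: {s1, s3, s4}
read a: {s0, s1, s2}
read b: {s1, s3, s4}
read c: {s0, s2, s4}
read b: {s1, s2, s3, s4}
read a: {s0, s1, s2}
read c: {s0, s1, s3}
read a: {s0, s1, s3}
read b: {s0, s1, s2, s3, s4}
Final reachable set {s0, s1, s2, s3, s4} has 5 states.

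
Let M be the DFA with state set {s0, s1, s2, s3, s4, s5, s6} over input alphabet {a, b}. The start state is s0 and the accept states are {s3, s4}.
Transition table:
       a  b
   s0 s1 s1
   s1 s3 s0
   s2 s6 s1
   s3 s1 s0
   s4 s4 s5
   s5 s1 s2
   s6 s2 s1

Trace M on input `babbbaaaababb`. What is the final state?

s0 --b--> s1
s1 --a--> s3
s3 --b--> s0
s0 --b--> s1
s1 --b--> s0
s0 --a--> s1
s1 --a--> s3
s3 --a--> s1
s1 --a--> s3
s3 --b--> s0
s0 --a--> s1
s1 --b--> s0
s0 --b--> s1

s1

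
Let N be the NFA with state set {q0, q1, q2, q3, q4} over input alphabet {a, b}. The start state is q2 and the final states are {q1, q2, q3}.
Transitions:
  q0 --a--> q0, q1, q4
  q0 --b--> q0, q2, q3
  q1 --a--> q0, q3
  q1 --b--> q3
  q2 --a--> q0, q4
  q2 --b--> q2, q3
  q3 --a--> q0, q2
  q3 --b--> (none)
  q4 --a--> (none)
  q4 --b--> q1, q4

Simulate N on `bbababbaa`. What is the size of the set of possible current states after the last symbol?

Start: {q2}
read b: {q2, q3}
read b: {q2, q3}
read a: {q0, q2, q4}
read b: {q0, q1, q2, q3, q4}
read a: {q0, q1, q2, q3, q4}
read b: {q0, q1, q2, q3, q4}
read b: {q0, q1, q2, q3, q4}
read a: {q0, q1, q2, q3, q4}
read a: {q0, q1, q2, q3, q4}
Final reachable set {q0, q1, q2, q3, q4} has 5 states.

5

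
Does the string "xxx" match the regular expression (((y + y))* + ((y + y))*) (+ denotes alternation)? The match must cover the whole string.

no

Neither ((y+y))* nor ((y+y))* matches xxx.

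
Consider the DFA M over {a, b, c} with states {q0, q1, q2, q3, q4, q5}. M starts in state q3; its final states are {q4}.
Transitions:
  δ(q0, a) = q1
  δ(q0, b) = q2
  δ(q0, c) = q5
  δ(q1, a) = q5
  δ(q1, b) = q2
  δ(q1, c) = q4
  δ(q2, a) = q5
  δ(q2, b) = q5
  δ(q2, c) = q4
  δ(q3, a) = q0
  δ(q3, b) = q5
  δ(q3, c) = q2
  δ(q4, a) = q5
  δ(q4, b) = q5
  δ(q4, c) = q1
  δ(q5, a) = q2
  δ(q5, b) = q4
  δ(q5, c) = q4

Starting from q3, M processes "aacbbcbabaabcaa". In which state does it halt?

q2

q3 --a--> q0
q0 --a--> q1
q1 --c--> q4
q4 --b--> q5
q5 --b--> q4
q4 --c--> q1
q1 --b--> q2
q2 --a--> q5
q5 --b--> q4
q4 --a--> q5
q5 --a--> q2
q2 --b--> q5
q5 --c--> q4
q4 --a--> q5
q5 --a--> q2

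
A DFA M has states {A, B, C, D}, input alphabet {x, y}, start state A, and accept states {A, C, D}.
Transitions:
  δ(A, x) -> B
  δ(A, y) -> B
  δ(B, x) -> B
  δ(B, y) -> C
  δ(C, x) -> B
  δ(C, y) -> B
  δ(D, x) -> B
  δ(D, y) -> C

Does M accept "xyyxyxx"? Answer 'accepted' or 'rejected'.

A --x--> B
B --y--> C
C --y--> B
B --x--> B
B --y--> C
C --x--> B
B --x--> B
End in state B, which is not an accepting state.

rejected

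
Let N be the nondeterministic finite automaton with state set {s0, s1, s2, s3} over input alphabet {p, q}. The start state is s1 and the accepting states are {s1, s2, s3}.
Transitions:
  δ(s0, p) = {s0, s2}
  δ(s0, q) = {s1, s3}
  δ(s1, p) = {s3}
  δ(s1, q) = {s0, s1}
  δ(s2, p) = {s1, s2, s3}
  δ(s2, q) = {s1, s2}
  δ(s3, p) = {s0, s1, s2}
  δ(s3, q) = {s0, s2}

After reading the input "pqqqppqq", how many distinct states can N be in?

4

Start: {s1}
read p: {s3}
read q: {s0, s2}
read q: {s1, s2, s3}
read q: {s0, s1, s2}
read p: {s0, s1, s2, s3}
read p: {s0, s1, s2, s3}
read q: {s0, s1, s2, s3}
read q: {s0, s1, s2, s3}
Final reachable set {s0, s1, s2, s3} has 4 states.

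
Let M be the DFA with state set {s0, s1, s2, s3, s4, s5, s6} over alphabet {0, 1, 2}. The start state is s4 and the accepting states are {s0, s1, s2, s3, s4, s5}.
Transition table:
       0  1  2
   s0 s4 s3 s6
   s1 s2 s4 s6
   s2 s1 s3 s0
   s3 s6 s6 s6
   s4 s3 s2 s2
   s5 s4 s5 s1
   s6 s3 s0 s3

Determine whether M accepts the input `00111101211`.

rejected

s4 --0--> s3
s3 --0--> s6
s6 --1--> s0
s0 --1--> s3
s3 --1--> s6
s6 --1--> s0
s0 --0--> s4
s4 --1--> s2
s2 --2--> s0
s0 --1--> s3
s3 --1--> s6
End in state s6, which is not an accepting state.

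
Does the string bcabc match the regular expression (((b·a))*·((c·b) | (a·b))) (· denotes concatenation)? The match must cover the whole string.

No split of bcabc into u·v has ((b·a))* matching u and ((c·b)|(a·b)) matching v.

no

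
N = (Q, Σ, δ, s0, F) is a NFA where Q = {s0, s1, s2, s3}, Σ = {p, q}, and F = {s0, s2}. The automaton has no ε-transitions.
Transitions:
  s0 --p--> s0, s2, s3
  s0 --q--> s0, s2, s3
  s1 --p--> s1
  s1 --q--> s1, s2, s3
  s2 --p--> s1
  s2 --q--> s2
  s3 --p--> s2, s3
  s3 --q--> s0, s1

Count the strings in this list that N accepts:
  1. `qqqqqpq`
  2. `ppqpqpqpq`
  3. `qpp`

`qqqqqpq`: accepted
`ppqpqpqpq`: accepted
`qpp`: accepted

3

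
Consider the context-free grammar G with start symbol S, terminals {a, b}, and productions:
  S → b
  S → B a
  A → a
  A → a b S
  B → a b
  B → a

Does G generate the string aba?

yes

S ⇒ Ba ⇒ aba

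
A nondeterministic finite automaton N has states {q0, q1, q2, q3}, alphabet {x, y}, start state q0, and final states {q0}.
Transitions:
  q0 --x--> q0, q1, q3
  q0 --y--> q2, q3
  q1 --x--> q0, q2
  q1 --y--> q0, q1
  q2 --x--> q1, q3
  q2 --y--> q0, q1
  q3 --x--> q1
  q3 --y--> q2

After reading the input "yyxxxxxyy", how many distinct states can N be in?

4

Start: {q0}
read y: {q2, q3}
read y: {q0, q1, q2}
read x: {q0, q1, q2, q3}
read x: {q0, q1, q2, q3}
read x: {q0, q1, q2, q3}
read x: {q0, q1, q2, q3}
read x: {q0, q1, q2, q3}
read y: {q0, q1, q2, q3}
read y: {q0, q1, q2, q3}
Final reachable set {q0, q1, q2, q3} has 4 states.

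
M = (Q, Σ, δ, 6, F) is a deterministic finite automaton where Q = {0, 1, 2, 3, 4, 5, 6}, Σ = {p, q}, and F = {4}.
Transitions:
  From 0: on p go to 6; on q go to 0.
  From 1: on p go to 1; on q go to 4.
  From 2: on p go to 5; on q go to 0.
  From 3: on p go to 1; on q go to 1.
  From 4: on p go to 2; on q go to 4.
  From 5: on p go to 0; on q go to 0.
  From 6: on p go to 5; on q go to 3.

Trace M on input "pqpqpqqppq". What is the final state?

0

6 --p--> 5
5 --q--> 0
0 --p--> 6
6 --q--> 3
3 --p--> 1
1 --q--> 4
4 --q--> 4
4 --p--> 2
2 --p--> 5
5 --q--> 0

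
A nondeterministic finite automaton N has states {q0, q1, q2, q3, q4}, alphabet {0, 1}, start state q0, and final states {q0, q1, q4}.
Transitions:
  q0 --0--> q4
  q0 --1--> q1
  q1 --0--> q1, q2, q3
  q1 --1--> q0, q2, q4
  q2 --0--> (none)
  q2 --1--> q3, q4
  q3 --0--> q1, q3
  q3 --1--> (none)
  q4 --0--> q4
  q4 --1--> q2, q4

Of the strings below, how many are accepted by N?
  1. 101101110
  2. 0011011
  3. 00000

101101110: accepted
0011011: accepted
00000: accepted

3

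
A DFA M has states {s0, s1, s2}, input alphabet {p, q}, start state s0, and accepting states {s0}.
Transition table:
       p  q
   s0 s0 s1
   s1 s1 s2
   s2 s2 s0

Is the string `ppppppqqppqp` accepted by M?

s0 --p--> s0
s0 --p--> s0
s0 --p--> s0
s0 --p--> s0
s0 --p--> s0
s0 --p--> s0
s0 --q--> s1
s1 --q--> s2
s2 --p--> s2
s2 --p--> s2
s2 --q--> s0
s0 --p--> s0
End in state s0, which is an accepting state.

accepted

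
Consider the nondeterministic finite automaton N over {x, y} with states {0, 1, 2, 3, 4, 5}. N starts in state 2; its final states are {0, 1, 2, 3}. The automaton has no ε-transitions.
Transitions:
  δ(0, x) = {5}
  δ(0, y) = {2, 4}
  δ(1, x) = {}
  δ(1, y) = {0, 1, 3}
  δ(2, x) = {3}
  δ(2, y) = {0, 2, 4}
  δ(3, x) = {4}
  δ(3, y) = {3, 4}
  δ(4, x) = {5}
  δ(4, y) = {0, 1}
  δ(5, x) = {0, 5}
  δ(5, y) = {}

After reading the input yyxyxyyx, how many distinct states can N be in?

Start: {2}
read y: {0, 2, 4}
read y: {0, 1, 2, 4}
read x: {3, 5}
read y: {3, 4}
read x: {4, 5}
read y: {0, 1}
read y: {0, 1, 2, 3, 4}
read x: {3, 4, 5}
Final reachable set {3, 4, 5} has 3 states.

3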